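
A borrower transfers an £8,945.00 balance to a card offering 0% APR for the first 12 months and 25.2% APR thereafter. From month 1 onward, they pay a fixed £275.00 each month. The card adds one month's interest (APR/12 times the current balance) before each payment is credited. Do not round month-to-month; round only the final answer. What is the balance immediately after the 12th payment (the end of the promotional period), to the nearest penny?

Promo months 1–12 at r₀ = 0%/12 = 0; months 13+ at r₁ = 25.2%/12 = 0.021.
After month 12 (no interest yet): B = £8,945.00 − 12·£275.00 = £5,645.00.

£5,645.00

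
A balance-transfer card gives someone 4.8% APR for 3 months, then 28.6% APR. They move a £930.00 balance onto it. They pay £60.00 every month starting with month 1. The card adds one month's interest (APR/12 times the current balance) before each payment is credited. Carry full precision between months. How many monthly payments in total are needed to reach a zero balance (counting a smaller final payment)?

19 months

Promo months 1–3 at r₀ = 4.8%/12 = 0.004; months 4+ at r₁ = 28.6%/12 = 0.0238333.
After month 3: iterate B ← B·(1+r₀) − £60.00 for 3 months → £760.48.
Then at r₁ with £60.00/mo: n₂ = −ln(1 − r₁·B/P)/ln(1+r₁) ≈ 15.27 → 16 more payments.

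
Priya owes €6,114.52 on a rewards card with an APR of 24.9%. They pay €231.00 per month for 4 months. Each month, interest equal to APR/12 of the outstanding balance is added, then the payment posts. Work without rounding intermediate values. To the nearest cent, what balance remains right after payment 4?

Monthly rate r = 24.9%/12 = 2.075% = 0.02075.
Each month: B ← B·(1+r) − €231.00.
Month 1: interest €126.88; balance after payment €6,010.40.
Month 2: interest €124.72; balance after payment €5,904.11.
Month 3: interest €122.51; balance after payment €5,795.62.
Month 4: interest €120.26; balance after payment €5,684.88.

€5,684.88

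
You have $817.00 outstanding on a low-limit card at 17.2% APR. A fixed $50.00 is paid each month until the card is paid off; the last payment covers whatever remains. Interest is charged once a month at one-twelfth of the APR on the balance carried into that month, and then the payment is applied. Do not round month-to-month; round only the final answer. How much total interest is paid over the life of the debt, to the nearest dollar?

$121

Monthly rate r = 17.2%/12 = 1.43333% = 0.0143333.
Payoff takes n = ⌈−ln(1 − rB₀/P)/ln(1+r)⌉ = ⌈18.750⌉ = 19 payments; the last is $37.57.
Total paid = 18·$50.00 + $37.57 = $937.57.
Total interest = total paid − principal = $937.57 − $817.00 = $120.57.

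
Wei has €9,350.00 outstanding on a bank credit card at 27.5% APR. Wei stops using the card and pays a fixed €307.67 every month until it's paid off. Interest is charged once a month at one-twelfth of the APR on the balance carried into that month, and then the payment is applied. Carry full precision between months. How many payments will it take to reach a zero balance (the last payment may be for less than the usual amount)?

Monthly rate r = 27.5%/12 = 2.29167% = 0.0229167.
Recurrence: B ← B·(1+r) − €307.67.
Month 1: interest €214.27; balance after payment €9,256.60.
Month 2: interest €212.13; balance after payment €9,161.06.
Closed form: n = −ln(1 − rB₀/P)/ln(1+r) = −ln(0.30357)/ln(1.02292) ≈ 52.615, so the balance reaches zero during payment 53.

53 months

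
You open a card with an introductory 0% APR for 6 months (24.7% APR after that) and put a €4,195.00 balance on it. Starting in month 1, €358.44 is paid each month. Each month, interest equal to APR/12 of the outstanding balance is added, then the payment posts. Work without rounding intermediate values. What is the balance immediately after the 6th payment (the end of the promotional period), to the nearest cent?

Promo months 1–6 at r₀ = 0%/12 = 0; months 7+ at r₁ = 24.7%/12 = 0.0205833.
After month 6 (no interest yet): B = €4,195.00 − 6·€358.44 = €2,044.36.

€2,044.36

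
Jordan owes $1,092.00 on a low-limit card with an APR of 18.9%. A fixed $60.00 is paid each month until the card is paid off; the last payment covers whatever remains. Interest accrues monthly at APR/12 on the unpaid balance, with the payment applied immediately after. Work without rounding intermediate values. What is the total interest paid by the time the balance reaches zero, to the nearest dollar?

Monthly rate r = 18.9%/12 = 1.575% = 0.01575.
Payoff takes n = ⌈−ln(1 − rB₀/P)/ln(1+r)⌉ = ⌈21.615⌉ = 22 payments; the last is $37.01.
Total paid = 21·$60.00 + $37.01 = $1,297.01.
Total interest = total paid − principal = $1,297.01 − $1,092.00 = $205.01.

$205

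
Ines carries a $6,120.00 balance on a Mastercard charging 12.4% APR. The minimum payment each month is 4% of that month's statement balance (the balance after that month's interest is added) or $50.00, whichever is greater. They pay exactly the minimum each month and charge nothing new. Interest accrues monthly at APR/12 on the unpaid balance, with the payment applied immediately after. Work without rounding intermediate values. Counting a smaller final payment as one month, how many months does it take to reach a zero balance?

82 months

Monthly rate r = 12.4%/12 = 1.03333% = 0.0103333.
While 4% of the post-interest balance exceeds $50.00, each month B ← (B·(1+r))·(1 − 0.04), i.e. B shrinks by the factor (1+r)·0.96 = 0.96992.
This holds for months 1–53. Entering month 54 the balance is $1,212.70; 4% of the post-interest balance is now below $50.00, so the flat $50.00 minimum applies from here.
From month 54 a fixed $50.00 at rate r clears $1,212.70 in 29 more payments. Total: 53 + 29 = 82 months.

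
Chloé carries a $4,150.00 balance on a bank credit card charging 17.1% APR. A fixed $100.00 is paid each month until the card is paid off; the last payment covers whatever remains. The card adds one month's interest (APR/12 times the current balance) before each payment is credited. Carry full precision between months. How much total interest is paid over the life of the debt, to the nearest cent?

$2,175.18

Monthly rate r = 17.1%/12 = 1.425% = 0.01425.
Payoff takes n = ⌈−ln(1 − rB₀/P)/ln(1+r)⌉ = ⌈63.250⌉ = 64 payments; the last is $25.18.
Total paid = 63·$100.00 + $25.18 = $6,325.18.
Total interest = total paid − principal = $6,325.18 − $4,150.00 = $2,175.18.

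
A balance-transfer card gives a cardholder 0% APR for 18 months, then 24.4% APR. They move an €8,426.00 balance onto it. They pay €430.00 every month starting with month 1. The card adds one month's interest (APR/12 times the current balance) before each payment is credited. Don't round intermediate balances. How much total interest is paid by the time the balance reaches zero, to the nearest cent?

Promo months 1–18 at r₀ = 0%/12 = 0; months 19+ at r₁ = 24.4%/12 = 0.0203333.
After month 18 (no interest yet): B = €8,426.00 − 18·€430.00 = €686.00.
Then at r₁ with €430.00/mo: n₂ = −ln(1 − r₁·B/P)/ln(1+r₁) ≈ 1.64 → 2 more payments.
Total paid = 19·€430.00 + €275.44 = €8,445.44; interest = €8,445.44 − €8,426.00 = €19.44.

€19.44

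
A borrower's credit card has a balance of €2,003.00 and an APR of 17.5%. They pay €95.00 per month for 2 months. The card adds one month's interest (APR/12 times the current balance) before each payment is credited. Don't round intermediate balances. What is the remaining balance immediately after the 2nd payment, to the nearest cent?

€1,870.46

Monthly rate r = 17.5%/12 = 1.45833% = 0.0145833.
Each month: B ← B·(1+r) − €95.00.
Month 1: interest €29.21; balance after payment €1,937.21.
Month 2: interest €28.25; balance after payment €1,870.46.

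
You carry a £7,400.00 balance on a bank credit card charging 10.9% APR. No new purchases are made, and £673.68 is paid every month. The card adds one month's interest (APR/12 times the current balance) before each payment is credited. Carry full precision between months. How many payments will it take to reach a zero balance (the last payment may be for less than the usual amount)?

12 payments

Monthly rate r = 10.9%/12 = 0.908333% = 0.00908333.
Recurrence: B ← B·(1+r) − £673.68.
Month 1: interest £67.22; balance after payment £6,793.54.
Month 2: interest £61.71; balance after payment £6,181.56.
Closed form: n = −ln(1 − rB₀/P)/ln(1+r) = −ln(0.90022)/ln(1.00908) ≈ 11.624, so the balance reaches zero during payment 12.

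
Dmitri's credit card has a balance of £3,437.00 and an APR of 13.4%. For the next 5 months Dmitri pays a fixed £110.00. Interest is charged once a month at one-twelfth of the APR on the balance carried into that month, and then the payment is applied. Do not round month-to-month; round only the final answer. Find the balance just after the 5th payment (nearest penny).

£3,070.81

Monthly rate r = 13.4%/12 = 1.11667% = 0.0111667.
Each month: B ← B·(1+r) − £110.00.
Month 1: interest £38.38; balance after payment £3,365.38.
Month 2: interest £37.58; balance after payment £3,292.96.
Month 3: interest £36.77; balance after payment £3,219.73.
Month 4: interest £35.95; balance after payment £3,145.68.
Month 5: interest £35.13; balance after payment £3,070.81.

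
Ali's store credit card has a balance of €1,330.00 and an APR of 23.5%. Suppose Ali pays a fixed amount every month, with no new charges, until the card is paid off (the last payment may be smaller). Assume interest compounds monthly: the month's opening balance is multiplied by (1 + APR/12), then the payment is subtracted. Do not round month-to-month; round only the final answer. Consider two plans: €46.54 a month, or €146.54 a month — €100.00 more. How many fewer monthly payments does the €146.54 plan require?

32 fewer payments

Monthly rate r = 23.5%/12 = 1.95833% = 0.0195833.
At €46.54/mo: n = ⌈−ln(1 − rB₀/P)/ln(1+r)⌉ = 43 payments (last €13.58); total interest = total paid − €1,330.00 = €638.26.
At €146.54/mo: 11 payments (last €13.39); total interest €148.79.
Payments saved = 43 − 11 = 32.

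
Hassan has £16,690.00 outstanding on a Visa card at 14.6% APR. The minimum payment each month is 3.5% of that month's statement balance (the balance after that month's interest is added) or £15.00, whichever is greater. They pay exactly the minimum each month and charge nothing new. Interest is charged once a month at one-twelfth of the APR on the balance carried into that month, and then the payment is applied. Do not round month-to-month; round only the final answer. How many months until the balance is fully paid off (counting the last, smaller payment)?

Monthly rate r = 14.6%/12 = 1.21667% = 0.0121667.
While 3.5% of the post-interest balance exceeds £15.00, each month B ← (B·(1+r))·(1 − 0.035), i.e. B shrinks by the factor (1+r)·0.965 = 0.97674.
This holds for months 1–157. Entering month 158 the balance is £414.78; 3.5% of the post-interest balance is now below £15.00, so the flat £15.00 minimum applies from here.
From month 158 a fixed £15.00 at rate r clears £414.78 in 34 more payments. Total: 157 + 34 = 191 months.

191 months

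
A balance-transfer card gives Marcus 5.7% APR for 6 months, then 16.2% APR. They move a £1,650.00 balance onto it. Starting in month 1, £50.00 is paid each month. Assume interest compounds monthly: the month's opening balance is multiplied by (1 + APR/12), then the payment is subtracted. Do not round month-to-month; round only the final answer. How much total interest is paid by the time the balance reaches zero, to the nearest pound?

Promo months 1–6 at r₀ = 5.7%/12 = 0.00475; months 7+ at r₁ = 16.2%/12 = 0.0135.
After month 6: iterate B ← B·(1+r₀) − £50.00 for 6 months → £1,394.00.
Then at r₁ with £50.00/mo: n₂ = −ln(1 − r₁·B/P)/ln(1+r₁) ≈ 35.21 → 36 more payments.
Total paid = 41·£50.00 + £10.78 = £2,060.78; interest = £2,060.78 − £1,650.00 = £410.78.

£411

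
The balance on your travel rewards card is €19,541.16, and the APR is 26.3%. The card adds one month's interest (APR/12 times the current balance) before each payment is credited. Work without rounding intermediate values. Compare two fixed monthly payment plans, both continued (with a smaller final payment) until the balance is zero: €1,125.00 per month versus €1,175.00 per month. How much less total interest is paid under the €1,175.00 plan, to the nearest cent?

€294.47

Monthly rate r = 26.3%/12 = 2.19167% = 0.0219167.
At €1,125.00/mo: n = ⌈−ln(1 − rB₀/P)/ln(1+r)⌉ = 23 payments (last €114.84); total interest = total paid − €19,541.16 = €5,323.68.
At €1,175.00/mo: 21 payments (last €1,070.37); total interest €5,029.21.
Interest saved = €5,323.68 − €5,029.21 = €294.47.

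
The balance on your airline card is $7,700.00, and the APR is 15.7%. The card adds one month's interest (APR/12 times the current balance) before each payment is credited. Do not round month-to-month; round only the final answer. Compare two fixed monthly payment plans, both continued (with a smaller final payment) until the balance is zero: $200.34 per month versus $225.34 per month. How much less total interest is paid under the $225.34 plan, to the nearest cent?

$499.50

Monthly rate r = 15.7%/12 = 1.30833% = 0.0130833.
At $200.34/mo: n = ⌈−ln(1 − rB₀/P)/ln(1+r)⌉ = 54 payments (last $153.60); total interest = total paid − $7,700.00 = $3,071.62.
At $225.34/mo: 46 payments (last $131.82); total interest $2,572.12.
Interest saved = $3,071.62 − $2,572.12 = $499.50.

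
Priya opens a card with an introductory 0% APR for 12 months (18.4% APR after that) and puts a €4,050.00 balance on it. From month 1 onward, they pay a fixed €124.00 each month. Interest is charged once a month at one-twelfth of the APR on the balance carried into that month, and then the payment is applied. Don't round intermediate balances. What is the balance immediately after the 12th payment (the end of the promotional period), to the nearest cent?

Promo months 1–12 at r₀ = 0%/12 = 0; months 13+ at r₁ = 18.4%/12 = 0.0153333.
After month 12 (no interest yet): B = €4,050.00 − 12·€124.00 = €2,562.00.

€2,562.00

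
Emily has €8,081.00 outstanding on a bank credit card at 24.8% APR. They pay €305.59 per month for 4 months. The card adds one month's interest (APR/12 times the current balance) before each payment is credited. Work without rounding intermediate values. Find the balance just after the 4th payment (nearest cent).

Monthly rate r = 24.8%/12 = 2.06667% = 0.0206667.
Each month: B ← B·(1+r) − €305.59.
Month 1: interest €167.01; balance after payment €7,942.42.
Month 2: interest €164.14; balance after payment €7,800.97.
Month 3: interest €161.22; balance after payment €7,656.60.
Month 4: interest €158.24; balance after payment €7,509.25.

€7,509.25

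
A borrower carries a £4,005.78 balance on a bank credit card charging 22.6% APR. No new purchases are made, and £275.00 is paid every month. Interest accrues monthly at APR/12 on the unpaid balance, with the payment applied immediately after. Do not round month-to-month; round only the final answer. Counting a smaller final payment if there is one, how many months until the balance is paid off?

Monthly rate r = 22.6%/12 = 1.88333% = 0.0188333.
Recurrence: B ← B·(1+r) − £275.00.
Month 1: interest £75.44; balance after payment £3,806.22.
Month 2: interest £71.68; balance after payment £3,602.91.
Closed form: n = −ln(1 − rB₀/P)/ln(1+r) = −ln(0.72566)/ln(1.01883) ≈ 17.186, so the balance reaches zero during payment 18.

18 months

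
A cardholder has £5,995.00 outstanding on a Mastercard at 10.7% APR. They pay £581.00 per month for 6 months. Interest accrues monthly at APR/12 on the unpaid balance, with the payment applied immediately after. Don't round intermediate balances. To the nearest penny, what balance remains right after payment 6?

Monthly rate r = 10.7%/12 = 0.891667% = 0.00891667.
Each month: B ← B·(1+r) − £581.00.
Month 1: interest £53.46; balance after payment £5,467.46.
Month 2: interest £48.75; balance after payment £4,935.21.
Month 3: interest £44.01; balance after payment £4,398.21.
Month 4: interest £39.22; balance after payment £3,856.43.
Month 5: interest £34.39; balance after payment £3,309.82.
Month 6: interest £29.51; balance after payment £2,758.33.

£2,758.33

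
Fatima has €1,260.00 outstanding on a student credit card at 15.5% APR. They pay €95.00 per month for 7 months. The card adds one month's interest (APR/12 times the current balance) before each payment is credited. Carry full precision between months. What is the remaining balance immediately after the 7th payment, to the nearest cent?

€687.11

Monthly rate r = 15.5%/12 = 1.29167% = 0.0129167.
Each month: B ← B·(1+r) − €95.00.
Month 1: interest €16.27; balance after payment €1,181.28.
Month 2: interest €15.26; balance after payment €1,101.53.
Month 3: interest €14.23; balance after payment €1,020.76.
Month 4: interest €13.18; balance after payment €938.95.
Month 5: interest €12.13; balance after payment €856.07.
Month 6: interest €11.06; balance after payment €772.13.
Month 7: interest €9.97; balance after payment €687.11.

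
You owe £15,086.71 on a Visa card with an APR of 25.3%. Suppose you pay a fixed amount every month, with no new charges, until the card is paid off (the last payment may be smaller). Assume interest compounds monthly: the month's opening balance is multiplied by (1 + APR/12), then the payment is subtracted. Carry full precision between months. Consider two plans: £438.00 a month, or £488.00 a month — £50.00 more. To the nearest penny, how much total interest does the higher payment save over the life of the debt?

Monthly rate r = 25.3%/12 = 2.10833% = 0.0210833.
At £438.00/mo: n = ⌈−ln(1 − rB₀/P)/ln(1+r)⌉ = 63 payments (last £38.17); total interest = total paid − £15,086.71 = £12,107.46.
At £488.00/mo: 51 payments (last £276.52); total interest £9,589.81.
Interest saved = £12,107.46 − £9,589.81 = £2,517.65.

£2,517.65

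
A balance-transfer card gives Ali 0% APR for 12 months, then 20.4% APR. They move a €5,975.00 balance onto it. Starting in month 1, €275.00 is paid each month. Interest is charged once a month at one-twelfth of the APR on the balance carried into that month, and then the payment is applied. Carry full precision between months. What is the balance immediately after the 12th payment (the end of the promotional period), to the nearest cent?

Promo months 1–12 at r₀ = 0%/12 = 0; months 13+ at r₁ = 20.4%/12 = 0.017.
After month 12 (no interest yet): B = €5,975.00 − 12·€275.00 = €2,675.00.

€2,675.00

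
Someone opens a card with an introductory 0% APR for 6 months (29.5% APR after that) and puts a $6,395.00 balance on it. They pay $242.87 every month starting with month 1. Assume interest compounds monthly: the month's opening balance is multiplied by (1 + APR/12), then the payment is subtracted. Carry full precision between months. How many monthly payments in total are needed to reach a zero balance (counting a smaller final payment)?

35 payments

Promo months 1–6 at r₀ = 0%/12 = 0; months 7+ at r₁ = 29.5%/12 = 0.0245833.
After month 6 (no interest yet): B = $6,395.00 − 6·$242.87 = $4,937.78.
Then at r₁ with $242.87/mo: n₂ = −ln(1 − r₁·B/P)/ln(1+r₁) ≈ 28.52 → 29 more payments.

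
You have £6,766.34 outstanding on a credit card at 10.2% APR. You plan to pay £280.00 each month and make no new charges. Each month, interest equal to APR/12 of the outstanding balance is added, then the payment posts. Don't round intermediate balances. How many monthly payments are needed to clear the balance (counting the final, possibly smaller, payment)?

Monthly rate r = 10.2%/12 = 0.85% = 0.0085.
Recurrence: B ← B·(1+r) − £280.00.
Month 1: interest £57.51; balance after payment £6,543.85.
Month 2: interest £55.62; balance after payment £6,319.48.
Closed form: n = −ln(1 − rB₀/P)/ln(1+r) = −ln(0.79459)/ln(1.0085) ≈ 27.165, so the balance reaches zero during payment 28.

28 months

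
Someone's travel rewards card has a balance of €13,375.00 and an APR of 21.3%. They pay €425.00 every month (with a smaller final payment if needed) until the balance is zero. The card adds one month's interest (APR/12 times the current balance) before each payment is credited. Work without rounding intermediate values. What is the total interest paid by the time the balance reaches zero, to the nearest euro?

€6,381

Monthly rate r = 21.3%/12 = 1.775% = 0.01775.
Payoff takes n = ⌈−ln(1 − rB₀/P)/ln(1+r)⌉ = ⌈46.482⌉ = 47 payments; the last is €205.59.
Total paid = 46·€425.00 + €205.59 = €19,755.59.
Total interest = total paid − principal = €19,755.59 − €13,375.00 = €6,380.59.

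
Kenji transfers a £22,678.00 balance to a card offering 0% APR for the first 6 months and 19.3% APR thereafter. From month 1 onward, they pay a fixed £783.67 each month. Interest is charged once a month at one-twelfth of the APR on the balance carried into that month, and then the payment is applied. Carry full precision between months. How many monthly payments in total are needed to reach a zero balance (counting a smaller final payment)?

35 payments

Promo months 1–6 at r₀ = 0%/12 = 0; months 7+ at r₁ = 19.3%/12 = 0.0160833.
After month 6 (no interest yet): B = £22,678.00 − 6·£783.67 = £17,975.98.
Then at r₁ with £783.67/mo: n₂ = −ln(1 − r₁·B/P)/ln(1+r₁) ≈ 28.85 → 29 more payments.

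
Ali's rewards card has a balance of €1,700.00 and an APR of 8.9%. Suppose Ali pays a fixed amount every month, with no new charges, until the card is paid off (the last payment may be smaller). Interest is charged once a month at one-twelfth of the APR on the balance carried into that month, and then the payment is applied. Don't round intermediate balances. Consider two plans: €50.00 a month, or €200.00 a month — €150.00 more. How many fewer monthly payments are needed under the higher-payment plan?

31 fewer payments

Monthly rate r = 8.9%/12 = 0.741667% = 0.00741667.
At €50.00/mo: n = ⌈−ln(1 − rB₀/P)/ln(1+r)⌉ = 40 payments (last €16.23); total interest = total paid − €1,700.00 = €266.23.
At €200.00/mo: 9 payments (last €162.57); total interest €62.57.
Payments saved = 40 − 9 = 31.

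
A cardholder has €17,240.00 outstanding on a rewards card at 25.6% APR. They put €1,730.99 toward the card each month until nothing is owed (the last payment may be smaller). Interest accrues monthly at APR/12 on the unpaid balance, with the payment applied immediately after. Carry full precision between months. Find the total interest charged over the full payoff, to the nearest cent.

€2,350.78

Monthly rate r = 25.6%/12 = 2.13333% = 0.0213333.
Payoff takes n = ⌈−ln(1 − rB₀/P)/ln(1+r)⌉ = ⌈11.315⌉ = 12 payments; the last is €549.89.
Total paid = 11·€1,730.99 + €549.89 = €19,590.78.
Total interest = total paid − principal = €19,590.78 − €17,240.00 = €2,350.78.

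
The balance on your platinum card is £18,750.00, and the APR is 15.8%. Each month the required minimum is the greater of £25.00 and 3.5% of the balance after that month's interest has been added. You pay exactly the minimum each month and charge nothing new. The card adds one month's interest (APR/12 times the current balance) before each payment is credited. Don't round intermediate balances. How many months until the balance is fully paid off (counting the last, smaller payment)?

181 months

Monthly rate r = 15.8%/12 = 1.31667% = 0.0131667.
While 3.5% of the post-interest balance exceeds £25.00, each month B ← (B·(1+r))·(1 − 0.035), i.e. B shrinks by the factor (1+r)·0.965 = 0.97771.
This holds for months 1–146. Entering month 147 the balance is £697.27; 3.5% of the post-interest balance is now below £25.00, so the flat £25.00 minimum applies from here.
From month 147 a fixed £25.00 at rate r clears £697.27 in 35 more payments. Total: 146 + 35 = 181 months.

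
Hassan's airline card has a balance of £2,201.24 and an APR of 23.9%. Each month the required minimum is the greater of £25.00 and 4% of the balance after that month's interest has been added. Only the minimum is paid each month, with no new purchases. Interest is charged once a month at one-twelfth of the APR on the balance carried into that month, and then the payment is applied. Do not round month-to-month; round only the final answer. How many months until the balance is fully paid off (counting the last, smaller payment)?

95 months

Monthly rate r = 23.9%/12 = 1.99167% = 0.0199167.
While 4% of the post-interest balance exceeds £25.00, each month B ← (B·(1+r))·(1 − 0.04), i.e. B shrinks by the factor (1+r)·0.96 = 0.97912.
This holds for months 1–61. Entering month 62 the balance is £607.66; 4% of the post-interest balance is now below £25.00, so the flat £25.00 minimum applies from here.
From month 62 a fixed £25.00 at rate r clears £607.66 in 34 more payments. Total: 61 + 34 = 95 months.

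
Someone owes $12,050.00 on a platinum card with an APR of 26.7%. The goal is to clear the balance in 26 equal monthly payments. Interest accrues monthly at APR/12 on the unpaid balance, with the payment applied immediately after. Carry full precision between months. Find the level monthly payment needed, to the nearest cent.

Monthly rate r = 26.7%/12 = 2.225% = 0.02225.
Level-payment amortization: P = B₀·r / (1 − (1+r)^(−n)) = 12050.00·0.02225 / (1 − 1.02225^(−26)).
Denominator 1 − (1+r)^(−26) = 0.435693698.
P = 268.113 / 0.435693698 ≈ 615.37.

$615.37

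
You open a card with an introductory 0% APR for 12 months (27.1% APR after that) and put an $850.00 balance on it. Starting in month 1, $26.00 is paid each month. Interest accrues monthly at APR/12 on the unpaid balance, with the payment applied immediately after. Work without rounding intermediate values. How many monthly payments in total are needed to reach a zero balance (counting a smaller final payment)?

Promo months 1–12 at r₀ = 0%/12 = 0; months 13+ at r₁ = 27.1%/12 = 0.0225833.
After month 12 (no interest yet): B = $850.00 − 12·$26.00 = $538.00.
Then at r₁ with $26.00/mo: n₂ = −ln(1 − r₁·B/P)/ln(1+r₁) ≈ 28.20 → 29 more payments.

41 months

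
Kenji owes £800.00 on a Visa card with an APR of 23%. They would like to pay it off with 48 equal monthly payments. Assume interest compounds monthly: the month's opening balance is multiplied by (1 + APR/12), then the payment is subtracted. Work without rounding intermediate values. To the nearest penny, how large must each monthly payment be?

£25.64

Monthly rate r = 23%/12 = 1.91667% = 0.0191667.
Level-payment amortization: P = B₀·r / (1 − (1+r)^(−n)) = 800.00·0.0191667 / (1 − 1.01917^(−48)).
Denominator 1 − (1+r)^(−48) = 0.597996465.
P = 15.3333 / 0.597996465 ≈ 25.64.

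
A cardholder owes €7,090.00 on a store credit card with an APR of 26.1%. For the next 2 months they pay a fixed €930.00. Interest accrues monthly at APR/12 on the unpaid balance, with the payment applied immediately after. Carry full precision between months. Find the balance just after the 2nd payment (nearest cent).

Monthly rate r = 26.1%/12 = 2.175% = 0.02175.
Each month: B ← B·(1+r) − €930.00.
Month 1: interest €154.21; balance after payment €6,314.21.
Month 2: interest €137.33; balance after payment €5,521.54.

€5,521.54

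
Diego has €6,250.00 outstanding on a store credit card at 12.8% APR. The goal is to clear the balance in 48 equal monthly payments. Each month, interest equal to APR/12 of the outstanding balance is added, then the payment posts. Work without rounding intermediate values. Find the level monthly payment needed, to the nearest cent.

€167.05

Monthly rate r = 12.8%/12 = 1.06667% = 0.0106667.
Level-payment amortization: P = B₀·r / (1 − (1+r)^(−n)) = 6250.00·0.0106667 / (1 − 1.01067^(−48)).
Denominator 1 − (1+r)^(−48) = 0.399077075.
P = 66.6667 / 0.399077075 ≈ 167.05.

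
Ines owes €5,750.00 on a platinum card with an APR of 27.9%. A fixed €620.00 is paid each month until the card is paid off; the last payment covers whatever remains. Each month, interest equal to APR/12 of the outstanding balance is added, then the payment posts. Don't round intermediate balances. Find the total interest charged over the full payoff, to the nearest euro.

Monthly rate r = 27.9%/12 = 2.325% = 0.02325.
Payoff takes n = ⌈−ln(1 − rB₀/P)/ln(1+r)⌉ = ⌈10.567⌉ = 11 payments; the last is €353.23.
Total paid = 10·€620.00 + €353.23 = €6,553.23.
Total interest = total paid − principal = €6,553.23 − €5,750.00 = €803.23.

€803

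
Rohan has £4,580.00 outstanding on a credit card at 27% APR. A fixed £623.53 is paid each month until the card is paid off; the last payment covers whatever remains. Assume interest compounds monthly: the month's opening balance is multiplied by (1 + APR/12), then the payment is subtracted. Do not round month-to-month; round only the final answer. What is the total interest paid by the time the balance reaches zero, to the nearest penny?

£482.96

Monthly rate r = 27%/12 = 2.25% = 0.0225.
Payoff takes n = ⌈−ln(1 − rB₀/P)/ln(1+r)⌉ = ⌈8.119⌉ = 9 payments; the last is £74.72.
Total paid = 8·£623.53 + £74.72 = £5,062.96.
Total interest = total paid − principal = £5,062.96 − £4,580.00 = £482.96.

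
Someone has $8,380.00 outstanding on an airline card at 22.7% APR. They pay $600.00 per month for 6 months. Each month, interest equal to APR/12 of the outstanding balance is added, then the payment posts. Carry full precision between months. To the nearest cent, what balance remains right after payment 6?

Monthly rate r = 22.7%/12 = 1.89167% = 0.0189167.
Each month: B ← B·(1+r) − $600.00.
Month 1: interest $158.52; balance after payment $7,938.52.
Month 2: interest $150.17; balance after payment $7,488.69.
Month 3: interest $141.66; balance after payment $7,030.35.
Month 4: interest $132.99; balance after payment $6,563.34.
Month 5: interest $124.16; balance after payment $6,087.50.
Month 6: interest $115.16; balance after payment $5,602.66.

$5,602.66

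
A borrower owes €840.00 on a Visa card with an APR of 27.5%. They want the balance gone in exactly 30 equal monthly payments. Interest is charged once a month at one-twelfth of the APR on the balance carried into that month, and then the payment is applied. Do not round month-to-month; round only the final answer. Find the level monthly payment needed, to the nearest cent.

€39.03

Monthly rate r = 27.5%/12 = 2.29167% = 0.0229167.
Level-payment amortization: P = B₀·r / (1 − (1+r)^(−n)) = 840.00·0.0229167 / (1 − 1.02292^(−30)).
Denominator 1 − (1+r)^(−30) = 0.493251633.
P = 19.25 / 0.493251633 ≈ 39.03.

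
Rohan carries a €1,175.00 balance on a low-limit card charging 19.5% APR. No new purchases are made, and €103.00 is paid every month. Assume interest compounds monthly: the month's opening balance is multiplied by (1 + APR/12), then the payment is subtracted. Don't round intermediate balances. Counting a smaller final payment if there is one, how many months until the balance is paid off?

13 months

Monthly rate r = 19.5%/12 = 1.625% = 0.01625.
Recurrence: B ← B·(1+r) − €103.00.
Month 1: interest €19.09; balance after payment €1,091.09.
Month 2: interest €17.73; balance after payment €1,005.82.
Closed form: n = −ln(1 − rB₀/P)/ln(1+r) = −ln(0.81462)/ln(1.01625) ≈ 12.719, so the balance reaches zero during payment 13.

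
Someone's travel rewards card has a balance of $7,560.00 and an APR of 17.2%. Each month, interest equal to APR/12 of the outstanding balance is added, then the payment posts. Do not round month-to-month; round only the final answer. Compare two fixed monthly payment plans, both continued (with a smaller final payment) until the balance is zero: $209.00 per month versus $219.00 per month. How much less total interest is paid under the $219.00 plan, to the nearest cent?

$225.36

Monthly rate r = 17.2%/12 = 1.43333% = 0.0143333.
At $209.00/mo: n = ⌈−ln(1 − rB₀/P)/ln(1+r)⌉ = 52 payments (last $73.38); total interest = total paid − $7,560.00 = $3,172.38.
At $219.00/mo: 48 payments (last $214.02); total interest $2,947.02.
Interest saved = $3,172.38 − $2,947.02 = $225.36.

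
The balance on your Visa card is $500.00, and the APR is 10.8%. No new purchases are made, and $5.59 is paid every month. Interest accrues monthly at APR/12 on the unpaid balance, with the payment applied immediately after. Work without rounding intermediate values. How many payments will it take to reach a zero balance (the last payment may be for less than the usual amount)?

Monthly rate r = 10.8%/12 = 0.9% = 0.009.
Recurrence: B ← B·(1+r) − $5.59.
Month 1: interest $4.50; balance after payment $498.91.
Month 2: interest $4.49; balance after payment $497.81.
Closed form: n = −ln(1 − rB₀/P)/ln(1+r) = −ln(0.19499)/ln(1.009) ≈ 182.461, so the balance reaches zero during payment 183.

183 payments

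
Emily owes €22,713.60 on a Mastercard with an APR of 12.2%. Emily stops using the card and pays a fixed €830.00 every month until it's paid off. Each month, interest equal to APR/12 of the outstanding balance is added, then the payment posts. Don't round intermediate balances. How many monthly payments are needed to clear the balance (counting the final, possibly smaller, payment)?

Monthly rate r = 12.2%/12 = 1.01667% = 0.0101667.
Recurrence: B ← B·(1+r) − €830.00.
Month 1: interest €230.92; balance after payment €22,114.52.
Month 2: interest €224.83; balance after payment €21,509.35.
Closed form: n = −ln(1 − rB₀/P)/ln(1+r) = −ln(0.72178)/ln(1.01017) ≈ 32.232, so the balance reaches zero during payment 33.

33 months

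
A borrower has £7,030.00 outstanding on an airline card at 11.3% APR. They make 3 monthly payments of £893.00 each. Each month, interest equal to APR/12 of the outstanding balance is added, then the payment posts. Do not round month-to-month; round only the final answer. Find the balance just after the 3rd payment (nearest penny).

Monthly rate r = 11.3%/12 = 0.941667% = 0.00941667.
Each month: B ← B·(1+r) − £893.00.
Month 1: interest £66.20; balance after payment £6,203.20.
Month 2: interest £58.41; balance after payment £5,368.61.
Month 3: interest £50.55; balance after payment £4,526.17.

£4,526.17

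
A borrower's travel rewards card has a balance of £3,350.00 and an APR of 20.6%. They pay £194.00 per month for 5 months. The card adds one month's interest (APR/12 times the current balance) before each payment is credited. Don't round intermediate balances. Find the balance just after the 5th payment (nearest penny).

Monthly rate r = 20.6%/12 = 1.71667% = 0.0171667.
Each month: B ← B·(1+r) − £194.00.
Month 1: interest £57.51; balance after payment £3,213.51.
Month 2: interest £55.17; balance after payment £3,074.67.
Month 3: interest £52.78; balance after payment £2,933.46.
Month 4: interest £50.36; balance after payment £2,789.81.
Month 5: interest £47.89; balance after payment £2,643.70.

£2,643.70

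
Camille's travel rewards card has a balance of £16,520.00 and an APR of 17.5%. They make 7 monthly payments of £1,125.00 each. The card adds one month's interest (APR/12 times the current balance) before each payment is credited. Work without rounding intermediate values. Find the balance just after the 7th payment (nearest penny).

£10,053.99

Monthly rate r = 17.5%/12 = 1.45833% = 0.0145833.
Each month: B ← B·(1+r) − £1,125.00.
Month 1: interest £240.92; balance after payment £15,635.92.
Month 2: interest £228.02; balance after payment £14,738.94.
Month 3: interest £214.94; balance after payment £13,828.88.
Month 4: interest £201.67; balance after payment £12,905.55.
Month 5: interest £188.21; balance after payment £11,968.76.
Month 6: interest £174.54; balance after payment £11,018.30.
Month 7: interest £160.68; balance after payment £10,053.99.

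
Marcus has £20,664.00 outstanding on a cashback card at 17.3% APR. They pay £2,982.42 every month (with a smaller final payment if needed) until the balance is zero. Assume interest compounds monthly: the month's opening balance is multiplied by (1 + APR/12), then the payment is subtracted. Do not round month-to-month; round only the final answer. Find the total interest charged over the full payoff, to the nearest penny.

Monthly rate r = 17.3%/12 = 1.44167% = 0.0144167.
Payoff takes n = ⌈−ln(1 − rB₀/P)/ln(1+r)⌉ = ⌈7.352⌉ = 8 payments; the last is £1,054.84.
Total paid = 7·£2,982.42 + £1,054.84 = £21,931.78.
Total interest = total paid − principal = £21,931.78 − £20,664.00 = £1,267.78.

£1,267.78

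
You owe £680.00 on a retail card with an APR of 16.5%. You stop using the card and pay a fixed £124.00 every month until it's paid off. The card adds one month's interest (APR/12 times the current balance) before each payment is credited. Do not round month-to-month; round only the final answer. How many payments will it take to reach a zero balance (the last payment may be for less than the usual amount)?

Monthly rate r = 16.5%/12 = 1.375% = 0.01375.
Recurrence: B ← B·(1+r) − £124.00.
Month 1: interest £9.35; balance after payment £565.35.
Month 2: interest £7.77; balance after payment £449.12.
Month 3: interest £6.18; balance after payment £331.30.
Month 4: interest £4.56; balance after payment £211.85.
Month 5: interest £2.91; balance after payment £90.77.
Month 6: interest £1.25; balance after payment £0.00.

6 months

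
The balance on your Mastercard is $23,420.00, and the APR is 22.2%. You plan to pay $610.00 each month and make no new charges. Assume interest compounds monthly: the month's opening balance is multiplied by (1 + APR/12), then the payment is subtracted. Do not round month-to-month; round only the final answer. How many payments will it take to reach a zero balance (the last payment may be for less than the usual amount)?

68 payments

Monthly rate r = 22.2%/12 = 1.85% = 0.0185.
Recurrence: B ← B·(1+r) − $610.00.
Month 1: interest $433.27; balance after payment $23,243.27.
Month 2: interest $430.00; balance after payment $23,063.27.
Closed form: n = −ln(1 − rB₀/P)/ln(1+r) = −ln(0.28972)/ln(1.0185) ≈ 67.582, so the balance reaches zero during payment 68.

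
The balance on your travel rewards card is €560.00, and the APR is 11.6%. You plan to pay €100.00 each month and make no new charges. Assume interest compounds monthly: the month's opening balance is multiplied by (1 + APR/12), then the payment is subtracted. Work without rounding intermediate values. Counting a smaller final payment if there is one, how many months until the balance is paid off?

Monthly rate r = 11.6%/12 = 0.966667% = 0.00966667.
Recurrence: B ← B·(1+r) − €100.00.
Month 1: interest €5.41; balance after payment €465.41.
Month 2: interest €4.50; balance after payment €369.91.
Month 3: interest €3.58; balance after payment €273.49.
Month 4: interest €2.64; balance after payment €176.13.
Month 5: interest €1.70; balance after payment €77.83.
Month 6: interest €0.75; balance after payment €0.00.

6 months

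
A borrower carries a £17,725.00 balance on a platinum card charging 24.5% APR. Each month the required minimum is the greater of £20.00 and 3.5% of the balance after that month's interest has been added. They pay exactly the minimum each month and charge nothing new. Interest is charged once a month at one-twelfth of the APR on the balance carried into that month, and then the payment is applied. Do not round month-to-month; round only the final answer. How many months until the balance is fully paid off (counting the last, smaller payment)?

267 months

Monthly rate r = 24.5%/12 = 2.04167% = 0.0204167.
While 3.5% of the post-interest balance exceeds £20.00, each month B ← (B·(1+r))·(1 − 0.035), i.e. B shrinks by the factor (1+r)·0.965 = 0.9847.
This holds for months 1–225. Entering month 226 the balance is £552.31; 3.5% of the post-interest balance is now below £20.00, so the flat £20.00 minimum applies from here.
From month 226 a fixed £20.00 at rate r clears £552.31 in 42 more payments. Total: 225 + 42 = 267 months.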